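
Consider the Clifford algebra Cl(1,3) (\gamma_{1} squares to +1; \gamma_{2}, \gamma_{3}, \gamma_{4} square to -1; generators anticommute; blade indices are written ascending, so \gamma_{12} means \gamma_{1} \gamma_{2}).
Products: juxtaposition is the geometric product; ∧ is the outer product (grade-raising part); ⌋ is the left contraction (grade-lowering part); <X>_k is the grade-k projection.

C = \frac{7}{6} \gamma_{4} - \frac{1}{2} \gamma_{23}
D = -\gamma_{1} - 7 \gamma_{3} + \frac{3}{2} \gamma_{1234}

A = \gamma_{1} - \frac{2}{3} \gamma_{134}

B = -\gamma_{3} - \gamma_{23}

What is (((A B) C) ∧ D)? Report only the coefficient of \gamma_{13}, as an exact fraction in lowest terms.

step 1: -\gamma_{13} + \frac{2}{3} \gamma_{14} - \gamma_{123} + \frac{2}{3} \gamma_{124}
step 2: -\frac{23}{18} \gamma_{1} - \frac{5}{18} \gamma_{12} - \frac{5}{6} \gamma_{134} - \frac{3}{2} \gamma_{1234}
step 3: \frac{161}{18} \gamma_{13} + \frac{35}{18} \gamma_{123}
Answer: \frac{161}{18}


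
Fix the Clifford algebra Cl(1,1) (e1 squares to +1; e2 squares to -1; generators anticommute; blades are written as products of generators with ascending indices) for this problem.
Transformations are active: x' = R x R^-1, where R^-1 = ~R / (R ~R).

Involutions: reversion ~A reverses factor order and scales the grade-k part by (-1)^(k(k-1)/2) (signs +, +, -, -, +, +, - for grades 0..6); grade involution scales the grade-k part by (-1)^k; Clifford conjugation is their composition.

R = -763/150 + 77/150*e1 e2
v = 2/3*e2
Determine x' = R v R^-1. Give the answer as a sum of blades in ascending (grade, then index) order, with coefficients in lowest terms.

~R = -763/150 - 77/150*e1 e2, and R ~R = 9604/375, so R^-1 = ~R / (9604/375).
R v = -77/225*e1 - 763/225*e2
Answer: 1199/8820*e1 + 6001/8820*e2


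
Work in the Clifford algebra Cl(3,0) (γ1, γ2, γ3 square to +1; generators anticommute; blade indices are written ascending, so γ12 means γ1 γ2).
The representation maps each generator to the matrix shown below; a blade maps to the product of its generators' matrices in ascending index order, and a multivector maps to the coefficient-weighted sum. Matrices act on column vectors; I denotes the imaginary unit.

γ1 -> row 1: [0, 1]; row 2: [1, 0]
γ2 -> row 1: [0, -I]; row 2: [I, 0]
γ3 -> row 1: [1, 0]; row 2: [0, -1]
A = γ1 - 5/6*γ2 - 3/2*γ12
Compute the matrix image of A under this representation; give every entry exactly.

Bivector images (products of the table entries): rho(γ12) = rho(γ1)rho(γ2) = row 1: [I, 0]; row 2: [0, -I].
M = (1)*rho(γ1) + (-5/6)*rho(γ2) + (-3/2)*rho(γ12), summed entrywise:
Answer: row 1: [-3*I/2, 1 + 5*I/6]; row 2: [1 - 5*I/6, 3*I/2]


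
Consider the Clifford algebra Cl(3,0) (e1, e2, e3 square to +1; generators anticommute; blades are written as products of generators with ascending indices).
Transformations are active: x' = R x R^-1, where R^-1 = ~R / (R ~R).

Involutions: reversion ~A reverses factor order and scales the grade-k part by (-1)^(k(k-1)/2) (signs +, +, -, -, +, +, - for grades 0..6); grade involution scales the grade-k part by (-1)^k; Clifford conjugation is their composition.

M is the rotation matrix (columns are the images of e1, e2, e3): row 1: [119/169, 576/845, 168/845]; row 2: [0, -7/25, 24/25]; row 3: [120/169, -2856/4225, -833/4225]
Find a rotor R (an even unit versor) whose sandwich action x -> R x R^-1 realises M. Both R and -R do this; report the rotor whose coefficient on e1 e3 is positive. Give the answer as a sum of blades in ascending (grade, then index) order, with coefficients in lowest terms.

Method: write R = a + b12*e1 e2 + b13*e1 e3 + b23*e2 e3 with a^2 + b12^2 + b13^2 + b23^2 = 1 (so R^-1 = ~R). Expanding the columns R e_j ~R gives tr M = 4a^2 - 1 and, from the antisymmetric part, M21 - M12 = -4a*b12, M13 - M31 = 4a*b13, M32 - M23 = -4a*b23.
Here tr M = 959/4225, so a^2 = (1 + tr M)/4 = 1296/4225 and a = ±36/65. Taking a = 36/65: M21 - M12 = -576/845, M13 - M31 = -432/845, M32 - M23 = -6912/4225, giving b12 = 4/13, b13 = -3/13, b23 = 48/65, i.e. R = 36/65 + 4/13*e1 e2 - 3/13*e1 e3 + 48/65*e2 e3.
Its e1 e3 coefficient is negative, so report the other preimage -R.
Answer: -36/65 - 4/13*e1 e2 + 3/13*e1 e3 - 48/65*e2 e3. Why the constraint matters: R and -R act identically through the sandwich — M has trace 959/4225 either way — so only the sign condition on e1 e3 picks one of the two preimages.


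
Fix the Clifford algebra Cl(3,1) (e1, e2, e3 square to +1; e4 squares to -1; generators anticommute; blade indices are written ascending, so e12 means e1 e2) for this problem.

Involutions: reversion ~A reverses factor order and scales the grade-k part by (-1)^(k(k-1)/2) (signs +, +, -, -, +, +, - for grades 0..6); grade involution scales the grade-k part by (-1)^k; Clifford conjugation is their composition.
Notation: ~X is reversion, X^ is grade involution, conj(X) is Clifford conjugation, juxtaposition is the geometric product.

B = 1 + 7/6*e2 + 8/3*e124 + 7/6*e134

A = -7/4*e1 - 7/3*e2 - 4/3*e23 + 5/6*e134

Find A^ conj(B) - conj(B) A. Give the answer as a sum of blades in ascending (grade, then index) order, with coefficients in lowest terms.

first term: -133/36 + 7/4*e1 + 7/3*e2 - 14/9*e3 - 49/24*e12 - 56/9*e14 + 8/9*e23 + 14/3*e24 + 49/24*e34 - 14/9*e124 + 49/18*e134 - 7/4*e1234
second term: 133/36 - 7/4*e1 - 7/3*e2 + 14/9*e3 - 49/24*e12 + 56/9*e14 + 8/9*e23 - 14/3*e24 - 49/24*e34 + 14/9*e124 - 49/18*e134 - 7/4*e1234
Answer: -133/18 + 7/2*e1 + 14/3*e2 - 28/9*e3 - 112/9*e14 + 28/3*e24 + 49/12*e34 - 28/9*e124 + 49/9*e134


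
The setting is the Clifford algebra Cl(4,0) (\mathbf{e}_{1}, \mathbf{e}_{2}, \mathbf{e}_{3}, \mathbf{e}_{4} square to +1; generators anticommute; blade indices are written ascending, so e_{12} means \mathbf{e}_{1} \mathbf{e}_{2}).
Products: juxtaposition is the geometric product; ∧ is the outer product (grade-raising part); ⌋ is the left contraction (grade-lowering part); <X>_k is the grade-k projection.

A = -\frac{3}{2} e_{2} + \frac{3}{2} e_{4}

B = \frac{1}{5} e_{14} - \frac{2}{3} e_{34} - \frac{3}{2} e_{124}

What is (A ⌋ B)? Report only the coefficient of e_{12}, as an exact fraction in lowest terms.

step 1: -\frac{3}{10} e_{1} + e_{3} - \frac{9}{4} e_{12} - \frac{9}{4} e_{14}
Answer: -\frac{9}{4}


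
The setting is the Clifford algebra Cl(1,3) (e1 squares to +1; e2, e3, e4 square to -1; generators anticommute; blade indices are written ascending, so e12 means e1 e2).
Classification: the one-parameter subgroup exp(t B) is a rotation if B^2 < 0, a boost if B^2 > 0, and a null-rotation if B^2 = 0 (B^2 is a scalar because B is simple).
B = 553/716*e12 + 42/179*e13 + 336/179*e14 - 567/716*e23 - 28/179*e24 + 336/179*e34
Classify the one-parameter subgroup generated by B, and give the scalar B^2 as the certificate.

B^2 term by term: the squares give (553/716)^2*(e12)^2 + (42/179)^2*(e13)^2 + (336/179)^2*(e14)^2 + (-567/716)^2*(e23)^2 + (-28/179)^2*(e24)^2 + (336/179)^2*(e34)^2 = 305809/512656*(+1) + 1764/32041*(+1) + 112896/32041*(+1) + 321489/512656*(-1) + 784/32041*(-1) + 112896/32041*(-1) = 0 (each basis 2-blade squares to minus the product of its generators' squares); cross terms between blades sharing an index anticommute and cancel; the commuting (index-disjoint) pairs give grade-4 terms 2*c*c'*(blade product), which cancel blade by blade — e1234: 92904/32041 + 2352/32041 - 95256/32041 = 0 — confirming B is simple. So B^2 = 0.
Answer: null-rotation, certificate B^2 = 0. The scalar 0 is the complete invariant here: its sign names the subgroup type.


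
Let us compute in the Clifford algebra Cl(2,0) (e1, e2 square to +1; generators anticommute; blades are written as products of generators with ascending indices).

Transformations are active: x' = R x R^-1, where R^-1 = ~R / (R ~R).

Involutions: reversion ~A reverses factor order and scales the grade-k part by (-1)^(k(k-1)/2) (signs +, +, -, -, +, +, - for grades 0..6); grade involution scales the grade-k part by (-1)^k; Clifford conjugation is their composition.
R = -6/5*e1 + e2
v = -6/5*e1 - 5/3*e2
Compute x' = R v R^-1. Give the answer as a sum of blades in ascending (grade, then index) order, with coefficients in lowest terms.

~R = -6/5*e1 + e2, and R ~R = 61/25, so R^-1 = ~R / (61/25).
R v = -17/75 + 16/5*e1 e2
Answer: 434/305*e1 + 271/183*e2


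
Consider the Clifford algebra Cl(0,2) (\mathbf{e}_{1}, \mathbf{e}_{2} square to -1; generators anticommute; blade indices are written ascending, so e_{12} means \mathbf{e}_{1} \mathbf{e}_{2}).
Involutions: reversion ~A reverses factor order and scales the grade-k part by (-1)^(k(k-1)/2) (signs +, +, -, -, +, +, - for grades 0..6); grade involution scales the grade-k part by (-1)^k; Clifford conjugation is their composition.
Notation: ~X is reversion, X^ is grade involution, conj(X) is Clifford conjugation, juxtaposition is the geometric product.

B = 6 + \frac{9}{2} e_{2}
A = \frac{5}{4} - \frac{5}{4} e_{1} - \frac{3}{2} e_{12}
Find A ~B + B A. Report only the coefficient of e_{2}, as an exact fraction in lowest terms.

first term: \frac{15}{2} - \frac{3}{4} e_{1} + \frac{45}{8} e_{2} - \frac{117}{8} e_{12}
second term: \frac{15}{2} - \frac{57}{4} e_{1} + \frac{45}{8} e_{2} - \frac{27}{8} e_{12}
Answer: \frac{45}{4}


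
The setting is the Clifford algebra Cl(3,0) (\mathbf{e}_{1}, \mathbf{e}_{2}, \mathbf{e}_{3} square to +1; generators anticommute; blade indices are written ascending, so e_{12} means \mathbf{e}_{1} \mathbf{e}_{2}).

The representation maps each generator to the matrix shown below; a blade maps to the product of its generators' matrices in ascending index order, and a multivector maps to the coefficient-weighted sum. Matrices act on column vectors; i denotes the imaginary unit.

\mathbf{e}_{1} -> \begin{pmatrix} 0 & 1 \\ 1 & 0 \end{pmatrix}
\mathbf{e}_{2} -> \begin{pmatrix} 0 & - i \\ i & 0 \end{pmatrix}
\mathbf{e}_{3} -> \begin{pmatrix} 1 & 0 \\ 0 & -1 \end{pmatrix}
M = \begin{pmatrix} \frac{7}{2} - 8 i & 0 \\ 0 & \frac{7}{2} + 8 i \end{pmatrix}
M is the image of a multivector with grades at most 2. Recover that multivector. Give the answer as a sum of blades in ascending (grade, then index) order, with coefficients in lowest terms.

Method: 1, rho(e_{1}), rho(e_{2}), rho(e_{3}) form a trace-orthogonal basis of the 2x2 complex matrices (tr(X Y) = 2 if X = Y, else 0), so M = m0*1 + m1*rho(e_{1}) + m2*rho(e_{2}) + m3*rho(e_{3}) with m0 = tr(M)/2 = \frac{7}{2}, m1 = tr(M rho(e_{1}))/2 = 0, m2 = tr(M rho(e_{2}))/2 = 0, m3 = tr(M rho(e_{3}))/2 = - 8 i.
Multiplying table entries, the bivector images are rho(e_{12}) = i*rho(e_{3}), rho(e_{13}) = -i*rho(e_{2}), rho(e_{23}) = i*rho(e_{1}); with real blade coefficients the real parts of m0..m3 are the coefficients of 1, e_{1}, e_{2}, e_{3} and the imaginary parts give the bivectors (e_{23}: Im m1, e_{13}: -Im m2, e_{12}: Im m3).
Answer: \frac{7}{2} - 8 e_{12}


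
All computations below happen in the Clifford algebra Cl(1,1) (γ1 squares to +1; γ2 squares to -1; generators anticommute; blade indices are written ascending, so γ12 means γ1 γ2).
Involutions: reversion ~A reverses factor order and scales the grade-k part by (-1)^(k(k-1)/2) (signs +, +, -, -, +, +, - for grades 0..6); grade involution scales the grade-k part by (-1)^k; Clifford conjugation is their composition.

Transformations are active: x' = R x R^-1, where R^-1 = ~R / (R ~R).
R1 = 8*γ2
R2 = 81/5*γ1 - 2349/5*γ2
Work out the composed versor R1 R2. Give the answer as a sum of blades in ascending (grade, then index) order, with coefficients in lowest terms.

Distribute over the terms of R1 (each basis-blade product reordered to ascending indices, repeated generators contracted through their squares):
(8*γ2) R2 = 18792/5 - 648/5*γ12
Answer: 18792/5 - 648/5*γ12


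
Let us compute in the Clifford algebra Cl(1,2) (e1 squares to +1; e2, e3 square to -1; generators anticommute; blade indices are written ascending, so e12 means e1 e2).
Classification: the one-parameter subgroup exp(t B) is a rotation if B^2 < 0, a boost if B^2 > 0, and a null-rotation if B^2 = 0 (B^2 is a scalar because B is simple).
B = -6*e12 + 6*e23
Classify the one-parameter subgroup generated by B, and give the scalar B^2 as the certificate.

B^2 term by term: the squares give (-6)^2*(e12)^2 + (6)^2*(e23)^2 = 36*(+1) + 36*(-1) = 0 (each basis 2-blade squares to minus the product of its generators' squares); cross terms between blades sharing an index anticommute and cancel. So B^2 = 0.
Answer: null-rotation, certificate B^2 = 0. The class reads off the invariant scalar 0 directly.


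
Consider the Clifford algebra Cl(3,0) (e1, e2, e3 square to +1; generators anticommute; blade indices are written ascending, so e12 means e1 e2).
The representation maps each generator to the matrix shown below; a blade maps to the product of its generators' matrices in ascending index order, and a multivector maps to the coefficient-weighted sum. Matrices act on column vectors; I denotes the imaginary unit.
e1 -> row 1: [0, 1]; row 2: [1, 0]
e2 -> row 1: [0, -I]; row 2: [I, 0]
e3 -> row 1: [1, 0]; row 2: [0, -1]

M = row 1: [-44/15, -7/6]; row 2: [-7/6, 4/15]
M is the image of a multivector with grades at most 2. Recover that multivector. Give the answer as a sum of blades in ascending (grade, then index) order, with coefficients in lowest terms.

Method: 1, rho(e1), rho(e2), rho(e3) form a trace-orthogonal basis of the 2x2 complex matrices (tr(X Y) = 2 if X = Y, else 0), so M = m0*1 + m1*rho(e1) + m2*rho(e2) + m3*rho(e3) with m0 = tr(M)/2 = -4/3, m1 = tr(M rho(e1))/2 = -7/6, m2 = tr(M rho(e2))/2 = 0, m3 = tr(M rho(e3))/2 = -8/5.
Multiplying table entries, the bivector images are rho(e12) = I*rho(e3), rho(e13) = -I*rho(e2), rho(e23) = I*rho(e1); with real blade coefficients the real parts of m0..m3 are the coefficients of 1, e1, e2, e3 and the imaginary parts give the bivectors (e23: Im m1, e13: -Im m2, e12: Im m3).
Answer: -4/3 - 7/6*e1 - 8/5*e3


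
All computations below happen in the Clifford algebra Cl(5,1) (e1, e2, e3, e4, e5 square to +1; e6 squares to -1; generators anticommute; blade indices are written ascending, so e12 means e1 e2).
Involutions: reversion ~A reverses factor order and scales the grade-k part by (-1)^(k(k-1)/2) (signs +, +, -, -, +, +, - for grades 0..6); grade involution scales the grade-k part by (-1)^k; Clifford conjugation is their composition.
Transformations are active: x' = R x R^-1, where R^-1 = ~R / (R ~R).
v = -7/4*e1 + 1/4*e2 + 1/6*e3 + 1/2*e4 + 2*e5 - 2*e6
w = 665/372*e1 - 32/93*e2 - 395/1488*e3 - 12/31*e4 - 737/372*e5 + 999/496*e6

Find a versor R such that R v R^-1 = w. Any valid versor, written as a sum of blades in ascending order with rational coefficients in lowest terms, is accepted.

Take R = v + w = 7/186*e1 - 35/372*e2 - 49/496*e3 + 7/62*e4 + 7/372*e5 + 7/496*e6. Because q(v) = q(w) = 245/72, conjugation by R sends v exactly to w.
Answer: 7/186*e1 - 35/372*e2 - 49/496*e3 + 7/62*e4 + 7/372*e5 + 7/496*e6


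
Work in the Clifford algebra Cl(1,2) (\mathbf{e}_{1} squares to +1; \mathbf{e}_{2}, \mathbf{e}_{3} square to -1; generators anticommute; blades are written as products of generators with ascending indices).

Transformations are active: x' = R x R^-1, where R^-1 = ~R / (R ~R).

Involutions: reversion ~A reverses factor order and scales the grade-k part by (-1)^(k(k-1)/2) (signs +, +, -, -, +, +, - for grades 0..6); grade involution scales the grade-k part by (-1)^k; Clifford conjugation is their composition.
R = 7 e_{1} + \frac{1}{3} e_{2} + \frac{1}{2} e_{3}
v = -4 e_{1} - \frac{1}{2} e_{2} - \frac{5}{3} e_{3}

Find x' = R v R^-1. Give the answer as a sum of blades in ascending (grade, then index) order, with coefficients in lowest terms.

~R = 7 e_{1} + \frac{1}{3} e_{2} + \frac{1}{2} e_{3}, and R ~R = \frac{1751}{36}, so R^-1 = ~R / (\frac{1751}{36}).
R v = -27 - \frac{13}{6} e_{1} e_{2} - \frac{29}{3} e_{1} e_{3} - \frac{11}{36} e_{2} e_{3}
Answer: -\frac{6604}{1751} e_{1} + \frac{455}{3502} e_{2} + \frac{5839}{5253} e_{3}


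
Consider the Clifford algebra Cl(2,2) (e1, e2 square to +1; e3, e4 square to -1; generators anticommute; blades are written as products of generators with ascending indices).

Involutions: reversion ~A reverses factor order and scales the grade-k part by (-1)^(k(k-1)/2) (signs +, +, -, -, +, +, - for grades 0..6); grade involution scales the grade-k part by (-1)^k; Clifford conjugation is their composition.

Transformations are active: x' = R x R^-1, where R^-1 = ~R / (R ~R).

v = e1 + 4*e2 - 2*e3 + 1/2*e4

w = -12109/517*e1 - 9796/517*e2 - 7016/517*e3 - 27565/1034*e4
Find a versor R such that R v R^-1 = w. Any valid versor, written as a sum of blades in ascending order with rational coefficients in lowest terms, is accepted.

Reasoning: v^2 = w^2 = 51/4 since conjugation preserves the quadratic form; R = v + w = -11592/517*e1 - 7728/517*e2 - 8050/517*e3 - 13524/517*e4 is then valid when invertible, keeping its own part and reversing (v - w)/2.
Answer: -11592/517*e1 - 7728/517*e2 - 8050/517*e3 - 13524/517*e4


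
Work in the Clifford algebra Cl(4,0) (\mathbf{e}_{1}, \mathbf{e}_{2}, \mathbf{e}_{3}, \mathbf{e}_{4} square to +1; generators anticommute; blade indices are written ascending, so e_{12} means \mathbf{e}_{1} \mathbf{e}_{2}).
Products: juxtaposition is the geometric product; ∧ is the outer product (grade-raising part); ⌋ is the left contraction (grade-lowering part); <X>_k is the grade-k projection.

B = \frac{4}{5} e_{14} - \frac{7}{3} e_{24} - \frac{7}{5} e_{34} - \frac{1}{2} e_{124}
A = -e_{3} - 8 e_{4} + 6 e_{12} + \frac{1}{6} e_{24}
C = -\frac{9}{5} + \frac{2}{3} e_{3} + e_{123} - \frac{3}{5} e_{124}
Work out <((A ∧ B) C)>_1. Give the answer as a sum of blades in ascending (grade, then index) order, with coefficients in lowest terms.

step 1: \frac{4}{5} e_{134} - \frac{7}{3} e_{234} - \frac{79}{10} e_{1234}
step 2: -\frac{237}{50} e_{3} - \frac{79}{10} e_{4} - \frac{7}{5} e_{13} - \frac{43}{15} e_{14} - \frac{12}{25} e_{23} + \frac{34}{45} e_{24} + \frac{79}{15} e_{124} - \frac{36}{25} e_{134} + \frac{21}{5} e_{234} + \frac{711}{50} e_{1234}
step 3: -\frac{237}{50} e_{3} - \frac{79}{10} e_{4}
Answer: -\frac{237}{50} e_{3} - \frac{79}{10} e_{4}


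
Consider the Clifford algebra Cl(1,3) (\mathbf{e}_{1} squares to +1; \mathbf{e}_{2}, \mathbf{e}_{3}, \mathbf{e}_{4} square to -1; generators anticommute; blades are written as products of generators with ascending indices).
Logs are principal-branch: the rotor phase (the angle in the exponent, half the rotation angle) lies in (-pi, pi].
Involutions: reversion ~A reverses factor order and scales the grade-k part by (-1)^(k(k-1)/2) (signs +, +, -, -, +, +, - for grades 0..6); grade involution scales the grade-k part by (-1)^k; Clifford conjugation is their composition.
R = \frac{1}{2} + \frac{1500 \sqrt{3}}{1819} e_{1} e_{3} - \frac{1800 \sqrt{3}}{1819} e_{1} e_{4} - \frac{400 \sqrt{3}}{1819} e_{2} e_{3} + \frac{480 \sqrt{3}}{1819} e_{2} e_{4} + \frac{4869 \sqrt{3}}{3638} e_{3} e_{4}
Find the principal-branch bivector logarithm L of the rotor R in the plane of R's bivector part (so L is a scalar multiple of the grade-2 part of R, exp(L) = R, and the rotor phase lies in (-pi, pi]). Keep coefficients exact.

The scalar part of R is \frac{1}{2}, which pins the rotor phase on the principal branch; dividing the bivector part by the sine of that phase recovers the unit plane, and L is the phase times that plane.
Concretely: cos(phase) = \frac{1}{2} gives phase = ±\frac{\pi}{3}, and since phase/sin(phase) is even the sign is immaterial: L = (phase/sin(phase)) * <R>_2 = (\frac{2 \sqrt{3} \pi}{9}) * <R>_2.
Answer: \frac{1000 \pi}{1819} e_{1} e_{3} - \frac{1200 \pi}{1819} e_{1} e_{4} - \frac{800 \pi}{5457} e_{2} e_{3} + \frac{320 \pi}{1819} e_{2} e_{4} + \frac{1623 \pi}{1819} e_{3} e_{4}


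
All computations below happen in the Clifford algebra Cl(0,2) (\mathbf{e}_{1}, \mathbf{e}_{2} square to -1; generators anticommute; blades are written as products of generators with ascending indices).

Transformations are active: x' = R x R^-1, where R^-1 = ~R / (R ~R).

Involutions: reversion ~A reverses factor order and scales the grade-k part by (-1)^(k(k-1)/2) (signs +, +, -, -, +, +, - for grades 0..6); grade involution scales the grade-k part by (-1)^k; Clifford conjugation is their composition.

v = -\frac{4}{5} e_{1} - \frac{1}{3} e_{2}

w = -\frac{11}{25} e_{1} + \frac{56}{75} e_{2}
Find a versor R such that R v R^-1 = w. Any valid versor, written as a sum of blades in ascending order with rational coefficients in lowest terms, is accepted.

Since q(v) = q(w) = -\frac{169}{225}, the sum R = v + w = -\frac{31}{25} e_{1} + \frac{31}{75} e_{2} does the job whenever invertible.
Answer: -\frac{31}{25} e_{1} + \frac{31}{75} e_{2}


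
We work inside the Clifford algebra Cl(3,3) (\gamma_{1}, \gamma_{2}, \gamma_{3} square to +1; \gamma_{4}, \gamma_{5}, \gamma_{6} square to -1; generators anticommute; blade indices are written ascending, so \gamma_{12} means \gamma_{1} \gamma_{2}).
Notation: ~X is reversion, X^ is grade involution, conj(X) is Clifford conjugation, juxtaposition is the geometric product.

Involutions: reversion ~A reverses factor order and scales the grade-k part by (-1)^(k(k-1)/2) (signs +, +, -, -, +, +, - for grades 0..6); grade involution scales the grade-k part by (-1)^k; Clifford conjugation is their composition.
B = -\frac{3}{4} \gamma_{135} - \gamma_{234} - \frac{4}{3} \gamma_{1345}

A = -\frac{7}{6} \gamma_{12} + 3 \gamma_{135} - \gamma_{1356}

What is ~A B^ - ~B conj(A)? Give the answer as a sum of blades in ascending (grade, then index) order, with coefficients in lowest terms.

first term: -\frac{9}{4} - 4 \gamma_{4} + \frac{3}{4} \gamma_{6} - \frac{4}{3} \gamma_{46} + \frac{7}{6} \gamma_{134} - \frac{7}{8} \gamma_{235} - 3 \gamma_{1245} + \frac{14}{9} \gamma_{2345} + \gamma_{12456}
second term: \frac{9}{4} - 4 \gamma_{4} - \frac{3}{4} \gamma_{6} + \frac{4}{3} \gamma_{46} - \frac{7}{6} \gamma_{134} + \frac{7}{8} \gamma_{235} + 3 \gamma_{1245} - \frac{14}{9} \gamma_{2345} - \gamma_{12456}
Answer: -\frac{9}{2} + \frac{3}{2} \gamma_{6} - \frac{8}{3} \gamma_{46} + \frac{7}{3} \gamma_{134} - \frac{7}{4} \gamma_{235} - 6 \gamma_{1245} + \frac{28}{9} \gamma_{2345} + 2 \gamma_{12456}


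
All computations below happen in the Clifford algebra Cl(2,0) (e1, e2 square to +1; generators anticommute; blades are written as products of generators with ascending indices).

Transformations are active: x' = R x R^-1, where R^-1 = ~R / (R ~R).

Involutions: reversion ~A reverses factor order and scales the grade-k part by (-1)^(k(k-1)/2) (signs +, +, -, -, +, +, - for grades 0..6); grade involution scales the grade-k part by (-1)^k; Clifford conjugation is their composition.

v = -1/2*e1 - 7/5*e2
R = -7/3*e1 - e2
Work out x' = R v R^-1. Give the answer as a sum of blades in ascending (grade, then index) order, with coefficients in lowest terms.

~R = -7/3*e1 - e2, and R ~R = 58/9, so R^-1 = ~R / (58/9).
R v = 77/30 + 83/30*e1 e2
Answer: -197/145*e1 + 35/58*e2


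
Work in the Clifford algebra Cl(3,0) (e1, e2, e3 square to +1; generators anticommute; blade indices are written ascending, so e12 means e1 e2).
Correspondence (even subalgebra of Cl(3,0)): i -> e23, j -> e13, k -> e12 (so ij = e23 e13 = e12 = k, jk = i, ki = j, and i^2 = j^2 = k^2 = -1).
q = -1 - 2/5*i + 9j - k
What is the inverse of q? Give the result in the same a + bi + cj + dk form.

In blades: q = -1 - e12 + 9*e13 - 2/5*e23.
With qbar = -1 + e12 - 9*e13 + 2/5*e23 (scalar fixed, mapped units negated), q qbar = 2079/25 (the sum of squared coefficients), so q^-1 = qbar / (2079/25) = -25/2079 + 25/2079*e12 - 25/231*e13 + 10/2079*e23; translating back:
Answer: -25/2079 + 10/2079*i - 25/231*j + 25/2079*k


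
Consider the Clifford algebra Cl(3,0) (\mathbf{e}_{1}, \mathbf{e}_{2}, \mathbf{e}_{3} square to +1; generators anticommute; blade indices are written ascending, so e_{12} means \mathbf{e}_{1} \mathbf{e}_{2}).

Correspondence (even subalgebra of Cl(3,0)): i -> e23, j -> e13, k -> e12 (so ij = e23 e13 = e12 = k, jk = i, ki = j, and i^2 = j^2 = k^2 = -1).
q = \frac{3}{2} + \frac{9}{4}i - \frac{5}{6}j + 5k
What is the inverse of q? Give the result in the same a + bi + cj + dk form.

In blades: q = \frac{3}{2} + 5 e_{12} - \frac{5}{6} e_{13} + \frac{9}{4} e_{23}.
With qbar = \frac{3}{2} - 5 e_{12} + \frac{5}{6} e_{13} - \frac{9}{4} e_{23} (scalar fixed, mapped units negated), q qbar = \frac{4753}{144} (the sum of squared coefficients), so q^-1 = qbar / (\frac{4753}{144}) = \frac{216}{4753} - \frac{720}{4753} e_{12} + \frac{120}{4753} e_{13} - \frac{324}{4753} e_{23}; translating back:
Answer: \frac{216}{4753} - \frac{324}{4753}i + \frac{120}{4753}j - \frac{720}{4753}k


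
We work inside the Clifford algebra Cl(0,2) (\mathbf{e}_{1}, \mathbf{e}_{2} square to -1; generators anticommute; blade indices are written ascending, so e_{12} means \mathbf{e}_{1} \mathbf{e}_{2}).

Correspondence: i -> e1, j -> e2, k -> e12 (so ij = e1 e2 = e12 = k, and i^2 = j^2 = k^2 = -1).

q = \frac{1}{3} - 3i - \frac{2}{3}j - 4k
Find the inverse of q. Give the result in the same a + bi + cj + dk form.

In blades: q = \frac{1}{3} - 3 e_{1} - \frac{2}{3} e_{2} - 4 e_{12}.
With qbar = \frac{1}{3} + 3 e_{1} + \frac{2}{3} e_{2} + 4 e_{12} (scalar fixed, mapped units negated), q qbar = \frac{230}{9} (the sum of squared coefficients), so q^-1 = qbar / (\frac{230}{9}) = \frac{3}{230} + \frac{27}{230} e_{1} + \frac{3}{115} e_{2} + \frac{18}{115} e_{12}; translating back:
Answer: \frac{3}{230} + \frac{27}{230}i + \frac{3}{115}j + \frac{18}{115}k


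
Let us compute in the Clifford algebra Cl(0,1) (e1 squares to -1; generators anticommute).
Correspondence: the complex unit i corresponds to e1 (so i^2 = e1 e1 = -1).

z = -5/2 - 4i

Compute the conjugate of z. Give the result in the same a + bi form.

In blades: z = -5/2 - 4*e1.
Conjugation here is Clifford conjugation: the scalar is fixed and the grade-1 and grade-2 blades all flip sign, giving -5/2 + 4*e1; translating back:
Answer: -5/2 + 4i


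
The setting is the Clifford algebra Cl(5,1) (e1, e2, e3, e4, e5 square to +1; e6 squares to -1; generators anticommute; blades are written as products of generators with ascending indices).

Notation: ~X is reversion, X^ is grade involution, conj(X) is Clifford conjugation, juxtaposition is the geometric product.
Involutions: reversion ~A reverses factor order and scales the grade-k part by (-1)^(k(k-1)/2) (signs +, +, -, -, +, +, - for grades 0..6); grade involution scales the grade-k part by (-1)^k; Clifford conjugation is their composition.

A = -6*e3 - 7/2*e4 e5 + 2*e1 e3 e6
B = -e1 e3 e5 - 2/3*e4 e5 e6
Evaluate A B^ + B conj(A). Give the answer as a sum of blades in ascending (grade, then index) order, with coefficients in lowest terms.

first term: 7/3*e6 + 6*e1 e5 + 2*e5 e6 - 7/2*e1 e3 e4 - 4/3*e1 e3 e4 e5 - 4*e3 e4 e5 e6
second term: 7/3*e6 + 6*e1 e5 + 2*e5 e6 + 7/2*e1 e3 e4 + 4/3*e1 e3 e4 e5 + 4*e3 e4 e5 e6
Answer: 14/3*e6 + 12*e1 e5 + 4*e5 e6


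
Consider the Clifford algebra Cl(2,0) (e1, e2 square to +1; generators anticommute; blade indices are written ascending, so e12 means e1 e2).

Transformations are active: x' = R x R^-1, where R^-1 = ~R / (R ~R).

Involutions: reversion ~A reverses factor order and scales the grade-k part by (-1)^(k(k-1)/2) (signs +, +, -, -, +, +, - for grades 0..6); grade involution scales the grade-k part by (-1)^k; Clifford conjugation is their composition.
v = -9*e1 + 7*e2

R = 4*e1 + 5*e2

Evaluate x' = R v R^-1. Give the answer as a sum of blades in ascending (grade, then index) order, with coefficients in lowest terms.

~R = 4*e1 + 5*e2, and R ~R = 41, so R^-1 = ~R / (41).
R v = -1 + 73*e12
Answer: 361/41*e1 - 297/41*e2


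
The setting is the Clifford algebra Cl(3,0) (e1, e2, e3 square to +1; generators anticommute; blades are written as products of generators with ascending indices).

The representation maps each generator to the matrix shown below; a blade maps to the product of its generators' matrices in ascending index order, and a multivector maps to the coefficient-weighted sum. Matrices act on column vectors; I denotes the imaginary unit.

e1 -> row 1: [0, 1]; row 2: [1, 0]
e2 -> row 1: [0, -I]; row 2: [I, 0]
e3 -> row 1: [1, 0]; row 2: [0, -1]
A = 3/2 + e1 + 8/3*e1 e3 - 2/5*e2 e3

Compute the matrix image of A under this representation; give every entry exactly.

Bivector images (products of the table entries): rho(e1 e3) = rho(e1)rho(e3) = row 1: [0, -1]; row 2: [1, 0]; rho(e2 e3) = rho(e2)rho(e3) = row 1: [0, I]; row 2: [I, 0].
M = (3/2)*1 + (1)*rho(e1) + (8/3)*rho(e1 e3) + (-2/5)*rho(e2 e3), summed entrywise (1 is the identity matrix):
Answer: row 1: [3/2, -5/3 - 2*I/5]; row 2: [11/3 - 2*I/5, 3/2]


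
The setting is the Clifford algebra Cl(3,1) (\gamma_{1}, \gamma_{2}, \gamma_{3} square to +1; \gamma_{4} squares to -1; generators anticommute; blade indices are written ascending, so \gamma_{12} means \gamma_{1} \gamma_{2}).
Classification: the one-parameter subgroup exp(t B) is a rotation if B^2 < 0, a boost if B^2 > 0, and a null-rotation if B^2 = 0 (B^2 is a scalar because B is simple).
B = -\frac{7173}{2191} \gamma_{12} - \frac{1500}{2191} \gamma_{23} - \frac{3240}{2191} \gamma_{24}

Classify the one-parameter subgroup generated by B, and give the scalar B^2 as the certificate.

B^2 term by term: the squares give (-\frac{7173}{2191})^2*(\gamma_{12})^2 + (-\frac{1500}{2191})^2*(\gamma_{23})^2 + (-\frac{3240}{2191})^2*(\gamma_{24})^2 = \frac{51451929}{4800481}*(-1) + \frac{2250000}{4800481}*(-1) + \frac{10497600}{4800481}*(+1) = -9 (each basis 2-blade squares to minus the product of its generators' squares); cross terms between blades sharing an index anticommute and cancel. So B^2 = -9.
Answer: rotation, certificate B^2 = -9. Note: conjugating B changes its blade decomposition but never the scalar B^2 = -9, whose sign settles the classification.


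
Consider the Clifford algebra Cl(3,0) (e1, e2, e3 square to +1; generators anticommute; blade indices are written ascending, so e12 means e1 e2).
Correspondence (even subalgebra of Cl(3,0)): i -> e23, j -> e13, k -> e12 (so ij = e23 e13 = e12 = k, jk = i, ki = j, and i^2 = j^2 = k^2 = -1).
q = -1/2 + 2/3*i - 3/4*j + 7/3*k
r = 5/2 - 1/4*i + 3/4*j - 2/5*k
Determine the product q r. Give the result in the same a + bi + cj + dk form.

In blades: q = -1/2 + 7/3*e12 - 3/4*e13 + 2/3*e23, r = 5/2 - 2/5*e12 + 3/4*e13 - 1/4*e23.
Distribute q over r term by term (generator squares from the signature, products reordered to ascending indices): (-1/2)*r = -5/4 + 1/5*e12 - 3/8*e13 + 1/8*e23; (7/3*e12)*r = 14/15 + 35/6*e12 - 7/12*e13 - 7/4*e23; (-3/4*e13)*r = 9/16 - 3/16*e12 - 15/8*e13 + 3/10*e23; (2/3*e23)*r = 1/6 + 1/2*e12 + 4/15*e13 + 5/3*e23.
Sum: 33/80 + 1523/240*e12 - 77/30*e13 + 41/120*e23; translating back through the correspondence:
Answer: 33/80 + 41/120*i - 77/30*j + 1523/240*k


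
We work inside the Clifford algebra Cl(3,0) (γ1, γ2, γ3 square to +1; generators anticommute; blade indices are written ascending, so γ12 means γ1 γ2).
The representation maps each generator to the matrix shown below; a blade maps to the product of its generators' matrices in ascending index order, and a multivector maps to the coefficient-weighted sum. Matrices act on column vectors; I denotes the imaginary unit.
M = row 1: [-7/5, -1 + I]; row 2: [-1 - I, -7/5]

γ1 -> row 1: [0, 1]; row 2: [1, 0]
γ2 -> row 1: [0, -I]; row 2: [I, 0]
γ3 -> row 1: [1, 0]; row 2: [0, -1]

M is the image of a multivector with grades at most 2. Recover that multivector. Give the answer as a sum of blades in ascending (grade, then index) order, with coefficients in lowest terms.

Method: 1, rho(γ1), rho(γ2), rho(γ3) form a trace-orthogonal basis of the 2x2 complex matrices (tr(X Y) = 2 if X = Y, else 0), so M = m0*1 + m1*rho(γ1) + m2*rho(γ2) + m3*rho(γ3) with m0 = tr(M)/2 = -7/5, m1 = tr(M rho(γ1))/2 = -1, m2 = tr(M rho(γ2))/2 = -1, m3 = tr(M rho(γ3))/2 = 0.
Multiplying table entries, the bivector images are rho(γ12) = I*rho(γ3), rho(γ13) = -I*rho(γ2), rho(γ23) = I*rho(γ1); with real blade coefficients the real parts of m0..m3 are the coefficients of 1, γ1, γ2, γ3 and the imaginary parts give the bivectors (γ23: Im m1, γ13: -Im m2, γ12: Im m3).
Answer: -7/5 - γ1 - γ2


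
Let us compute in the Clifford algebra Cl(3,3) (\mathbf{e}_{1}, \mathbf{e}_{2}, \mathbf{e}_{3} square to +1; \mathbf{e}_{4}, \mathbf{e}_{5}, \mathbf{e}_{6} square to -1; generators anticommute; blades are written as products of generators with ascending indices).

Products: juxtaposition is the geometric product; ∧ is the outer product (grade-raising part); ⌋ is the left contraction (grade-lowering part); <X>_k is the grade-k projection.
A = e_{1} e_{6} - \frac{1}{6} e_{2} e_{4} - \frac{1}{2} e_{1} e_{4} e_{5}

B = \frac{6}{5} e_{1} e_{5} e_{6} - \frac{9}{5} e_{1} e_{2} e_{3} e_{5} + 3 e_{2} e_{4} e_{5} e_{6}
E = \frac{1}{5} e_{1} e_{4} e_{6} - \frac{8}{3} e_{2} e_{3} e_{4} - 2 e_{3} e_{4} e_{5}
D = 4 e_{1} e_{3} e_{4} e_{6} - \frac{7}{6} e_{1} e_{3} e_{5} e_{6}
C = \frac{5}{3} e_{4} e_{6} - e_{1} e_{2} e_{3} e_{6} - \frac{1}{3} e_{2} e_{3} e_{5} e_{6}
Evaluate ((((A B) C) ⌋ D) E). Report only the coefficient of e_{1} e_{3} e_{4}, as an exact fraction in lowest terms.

step 1: -\frac{6}{5} e_{5} + \frac{3}{5} e_{4} e_{6} - \frac{1}{2} e_{5} e_{6} + \frac{3}{2} e_{1} e_{2} e_{6} - \frac{9}{10} e_{2} e_{3} e_{4} + 3 e_{1} e_{2} e_{4} e_{5} + \frac{3}{10} e_{1} e_{3} e_{4} e_{5} - \frac{9}{5} e_{2} e_{3} e_{5} e_{6} - \frac{1}{5} e_{1} e_{2} e_{4} e_{5} e_{6}
step 2: -\frac{2}{5} + \frac{3}{2} e_{3} + \frac{9}{5} e_{1} e_{5} - \frac{1}{6} e_{2} e_{3} + \frac{5}{6} e_{4} e_{5} + \frac{5}{2} e_{1} e_{2} e_{4} - \frac{1}{3} e_{1} e_{2} e_{5} - \frac{1}{15} e_{1} e_{3} e_{4} - \frac{1}{2} e_{1} e_{3} e_{5} + \frac{9}{10} e_{1} e_{4} e_{6} + \frac{11}{10} e_{2} e_{3} e_{6} - \frac{1}{5} e_{3} e_{4} e_{5} + \frac{17}{10} e_{4} e_{5} e_{6} + \frac{3}{5} e_{1} e_{2} e_{3} e_{4} - \frac{1}{2} e_{1} e_{2} e_{3} e_{5} - \frac{1}{10} e_{1} e_{2} e_{4} e_{6} + 5 e_{1} e_{2} e_{5} e_{6} + e_{1} e_{3} e_{4} e_{6} + \frac{1}{2} e_{1} e_{3} e_{5} e_{6} + \frac{14}{5} e_{2} e_{3} e_{4} e_{5} - \frac{3}{10} e_{2} e_{4} e_{5} e_{6} + 3 e_{3} e_{4} e_{5} e_{6} - \frac{6}{5} e_{1} e_{2} e_{3} e_{5} e_{6}
step 3: \frac{41}{12} - \frac{18}{5} e_{3} + \frac{19}{60} e_{6} + \frac{21}{10} e_{3} e_{6} - 6 e_{1} e_{4} e_{6} + \frac{7}{4} e_{1} e_{5} e_{6} - \frac{8}{5} e_{1} e_{3} e_{4} e_{6} + \frac{7}{15} e_{1} e_{3} e_{5} e_{6}
step 4: \frac{6}{5} - \frac{8}{25} e_{3} - \frac{19}{300} e_{1} e_{4} - \frac{48}{5} e_{2} e_{4} + \frac{137}{20} e_{4} e_{5} - \frac{64}{15} e_{1} e_{2} e_{6} + \frac{21}{50} e_{1} e_{3} e_{4} - \frac{1}{4} e_{1} e_{4} e_{6} - \frac{16}{5} e_{1} e_{5} e_{6} - \frac{82}{9} e_{2} e_{3} e_{4} - \frac{28}{5} e_{2} e_{4} e_{6} - \frac{337}{50} e_{3} e_{4} e_{5} + \frac{21}{5} e_{4} e_{5} e_{6} + 16 e_{1} e_{2} e_{3} e_{6} - \frac{139}{50} e_{1} e_{3} e_{4} e_{6} - 12 e_{1} e_{3} e_{5} e_{6} + \frac{38}{45} e_{2} e_{3} e_{4} e_{6} + \frac{19}{30} e_{3} e_{4} e_{5} e_{6} + \frac{56}{45} e_{1} e_{2} e_{4} e_{5} e_{6} - \frac{14}{3} e_{1} e_{2} e_{3} e_{4} e_{5} e_{6}
Answer: \frac{21}{50}


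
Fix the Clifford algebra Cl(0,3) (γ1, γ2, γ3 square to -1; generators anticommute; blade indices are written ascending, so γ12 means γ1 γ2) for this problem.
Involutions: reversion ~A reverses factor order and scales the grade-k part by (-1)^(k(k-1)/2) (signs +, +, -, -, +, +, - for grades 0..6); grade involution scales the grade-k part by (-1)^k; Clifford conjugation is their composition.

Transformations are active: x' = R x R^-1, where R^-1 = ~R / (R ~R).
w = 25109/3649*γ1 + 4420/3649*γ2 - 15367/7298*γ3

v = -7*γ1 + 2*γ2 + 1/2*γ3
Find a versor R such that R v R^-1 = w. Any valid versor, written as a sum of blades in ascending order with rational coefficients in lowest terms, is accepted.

Here q(v) = q(w) = -213/4; the classical choice R = v + w = -434/3649*γ1 + 11718/3649*γ2 - 5859/3649*γ3 then realises v -> w under the sandwich.
Answer: -434/3649*γ1 + 11718/3649*γ2 - 5859/3649*γ3


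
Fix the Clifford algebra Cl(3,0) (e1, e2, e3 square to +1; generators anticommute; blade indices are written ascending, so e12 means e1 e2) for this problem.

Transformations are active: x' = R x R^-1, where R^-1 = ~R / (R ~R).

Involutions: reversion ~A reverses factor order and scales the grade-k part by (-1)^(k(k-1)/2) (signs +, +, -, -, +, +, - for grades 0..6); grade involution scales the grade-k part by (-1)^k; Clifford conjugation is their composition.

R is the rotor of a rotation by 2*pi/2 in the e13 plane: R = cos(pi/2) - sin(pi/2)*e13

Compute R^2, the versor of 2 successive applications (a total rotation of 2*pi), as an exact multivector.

The rotor phase is half the rotation angle and phases add under composition, so 2 steps in the e13 plane accumulate phase 2*(pi/2) = pi: R^2 = cos(pi) - sin(pi)*e13.
cos(pi) = -1 and sin(pi) = 0, so R^2 = -1. The total rotation 2*pi is 1 full turn, so every vector returns to itself, yet the rotor is -1, on the OTHER sheet of the double cover (an odd number of 2*pi turns).
Answer: -1


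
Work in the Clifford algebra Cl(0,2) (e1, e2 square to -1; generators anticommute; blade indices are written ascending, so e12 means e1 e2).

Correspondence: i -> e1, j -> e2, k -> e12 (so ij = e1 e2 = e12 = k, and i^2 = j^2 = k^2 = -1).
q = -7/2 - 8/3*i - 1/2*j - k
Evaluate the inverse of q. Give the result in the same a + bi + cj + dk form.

In blades: q = -7/2 - 8/3*e1 - 1/2*e2 - e12.
With qbar = -7/2 + 8/3*e1 + 1/2*e2 + e12 (scalar fixed, mapped units negated), q qbar = 371/18 (the sum of squared coefficients), so q^-1 = qbar / (371/18) = -9/53 + 48/371*e1 + 9/371*e2 + 18/371*e12; translating back:
Answer: -9/53 + 48/371*i + 9/371*j + 18/371*k


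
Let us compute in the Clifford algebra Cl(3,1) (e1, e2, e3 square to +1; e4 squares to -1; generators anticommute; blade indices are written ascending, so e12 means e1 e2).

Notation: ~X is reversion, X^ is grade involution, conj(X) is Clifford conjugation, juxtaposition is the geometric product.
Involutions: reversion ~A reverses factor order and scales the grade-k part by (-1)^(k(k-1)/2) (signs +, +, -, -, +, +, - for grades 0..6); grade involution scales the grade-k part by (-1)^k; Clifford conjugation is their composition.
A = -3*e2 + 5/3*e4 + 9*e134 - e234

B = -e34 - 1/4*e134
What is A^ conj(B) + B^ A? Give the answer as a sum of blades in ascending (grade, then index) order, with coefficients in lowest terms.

first term: 9/4 - 9*e1 + e2 - 5/3*e3 + 1/4*e12 - 5/12*e13 + 3*e234 + 3/4*e1234
second term: 9/4 - 9*e1 + e2 + 5/3*e3 - 1/4*e12 - 5/12*e13 + 3*e234 - 3/4*e1234
Answer: 9/2 - 18*e1 + 2*e2 - 5/6*e13 + 6*e234


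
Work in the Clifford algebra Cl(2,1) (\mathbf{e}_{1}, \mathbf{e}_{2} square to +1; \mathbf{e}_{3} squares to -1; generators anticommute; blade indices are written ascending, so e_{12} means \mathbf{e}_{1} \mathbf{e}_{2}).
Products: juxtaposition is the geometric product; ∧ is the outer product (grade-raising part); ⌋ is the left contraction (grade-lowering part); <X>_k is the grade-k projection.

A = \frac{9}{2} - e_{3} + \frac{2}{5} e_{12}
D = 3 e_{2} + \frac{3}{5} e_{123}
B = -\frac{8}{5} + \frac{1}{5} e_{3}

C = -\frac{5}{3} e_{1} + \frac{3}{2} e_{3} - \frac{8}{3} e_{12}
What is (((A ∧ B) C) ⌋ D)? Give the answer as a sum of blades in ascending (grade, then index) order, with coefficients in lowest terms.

step 1: -\frac{36}{5} + \frac{5}{2} e_{3} - \frac{16}{25} e_{12} + \frac{2}{25} e_{123}
step 2: -\frac{1637}{300} + 12 e_{1} - \frac{16}{15} e_{2} - \frac{794}{75} e_{3} + \frac{477}{25} e_{12} + \frac{25}{6} e_{13} - \frac{2}{15} e_{23} - \frac{572}{75} e_{123}
step 3: -\frac{972}{125} - \frac{2}{25} e_{1} - \frac{1887}{100} e_{2} - \frac{1431}{125} e_{3} + \frac{794}{125} e_{12} + \frac{16}{25} e_{13} + \frac{36}{5} e_{23} - \frac{1637}{500} e_{123}
Answer: -\frac{972}{125} - \frac{2}{25} e_{1} - \frac{1887}{100} e_{2} - \frac{1431}{125} e_{3} + \frac{794}{125} e_{12} + \frac{16}{25} e_{13} + \frac{36}{5} e_{23} - \frac{1637}{500} e_{123}


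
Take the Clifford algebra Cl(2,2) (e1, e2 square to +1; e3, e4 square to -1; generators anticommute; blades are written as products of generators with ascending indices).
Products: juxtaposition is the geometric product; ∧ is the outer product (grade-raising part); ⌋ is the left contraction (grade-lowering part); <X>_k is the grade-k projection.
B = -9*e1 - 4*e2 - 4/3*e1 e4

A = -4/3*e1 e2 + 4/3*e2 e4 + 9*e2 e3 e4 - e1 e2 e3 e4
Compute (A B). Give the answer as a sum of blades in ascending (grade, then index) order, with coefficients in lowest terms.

step 1: 16/3*e1 - 12*e2 + 16/3*e4 + 16/9*e1 e2 + 4/3*e2 e3 - 16/9*e2 e4 - 36*e3 e4 - 12*e1 e2 e3 - 12*e1 e2 e4 + 4*e1 e3 e4 - 9*e2 e3 e4 + 81*e1 e2 e3 e4
Answer: 16/3*e1 - 12*e2 + 16/3*e4 + 16/9*e1 e2 + 4/3*e2 e3 - 16/9*e2 e4 - 36*e3 e4 - 12*e1 e2 e3 - 12*e1 e2 e4 + 4*e1 e3 e4 - 9*e2 e3 e4 + 81*e1 e2 e3 e4
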